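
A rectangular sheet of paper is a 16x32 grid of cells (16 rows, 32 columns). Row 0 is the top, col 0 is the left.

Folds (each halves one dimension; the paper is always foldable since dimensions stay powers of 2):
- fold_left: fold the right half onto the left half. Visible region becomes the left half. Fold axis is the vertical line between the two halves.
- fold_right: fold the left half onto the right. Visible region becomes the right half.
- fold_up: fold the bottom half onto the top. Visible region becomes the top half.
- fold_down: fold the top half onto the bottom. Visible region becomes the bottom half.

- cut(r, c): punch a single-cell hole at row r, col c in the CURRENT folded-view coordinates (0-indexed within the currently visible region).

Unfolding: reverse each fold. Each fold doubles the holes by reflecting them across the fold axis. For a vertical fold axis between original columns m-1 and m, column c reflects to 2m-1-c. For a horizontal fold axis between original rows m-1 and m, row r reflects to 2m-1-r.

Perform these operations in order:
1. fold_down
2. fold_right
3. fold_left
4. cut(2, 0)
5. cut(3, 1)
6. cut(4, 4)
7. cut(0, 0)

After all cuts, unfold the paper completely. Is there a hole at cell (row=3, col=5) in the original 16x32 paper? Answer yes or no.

Answer: no

Derivation:
Op 1 fold_down: fold axis h@8; visible region now rows[8,16) x cols[0,32) = 8x32
Op 2 fold_right: fold axis v@16; visible region now rows[8,16) x cols[16,32) = 8x16
Op 3 fold_left: fold axis v@24; visible region now rows[8,16) x cols[16,24) = 8x8
Op 4 cut(2, 0): punch at orig (10,16); cuts so far [(10, 16)]; region rows[8,16) x cols[16,24) = 8x8
Op 5 cut(3, 1): punch at orig (11,17); cuts so far [(10, 16), (11, 17)]; region rows[8,16) x cols[16,24) = 8x8
Op 6 cut(4, 4): punch at orig (12,20); cuts so far [(10, 16), (11, 17), (12, 20)]; region rows[8,16) x cols[16,24) = 8x8
Op 7 cut(0, 0): punch at orig (8,16); cuts so far [(8, 16), (10, 16), (11, 17), (12, 20)]; region rows[8,16) x cols[16,24) = 8x8
Unfold 1 (reflect across v@24): 8 holes -> [(8, 16), (8, 31), (10, 16), (10, 31), (11, 17), (11, 30), (12, 20), (12, 27)]
Unfold 2 (reflect across v@16): 16 holes -> [(8, 0), (8, 15), (8, 16), (8, 31), (10, 0), (10, 15), (10, 16), (10, 31), (11, 1), (11, 14), (11, 17), (11, 30), (12, 4), (12, 11), (12, 20), (12, 27)]
Unfold 3 (reflect across h@8): 32 holes -> [(3, 4), (3, 11), (3, 20), (3, 27), (4, 1), (4, 14), (4, 17), (4, 30), (5, 0), (5, 15), (5, 16), (5, 31), (7, 0), (7, 15), (7, 16), (7, 31), (8, 0), (8, 15), (8, 16), (8, 31), (10, 0), (10, 15), (10, 16), (10, 31), (11, 1), (11, 14), (11, 17), (11, 30), (12, 4), (12, 11), (12, 20), (12, 27)]
Holes: [(3, 4), (3, 11), (3, 20), (3, 27), (4, 1), (4, 14), (4, 17), (4, 30), (5, 0), (5, 15), (5, 16), (5, 31), (7, 0), (7, 15), (7, 16), (7, 31), (8, 0), (8, 15), (8, 16), (8, 31), (10, 0), (10, 15), (10, 16), (10, 31), (11, 1), (11, 14), (11, 17), (11, 30), (12, 4), (12, 11), (12, 20), (12, 27)]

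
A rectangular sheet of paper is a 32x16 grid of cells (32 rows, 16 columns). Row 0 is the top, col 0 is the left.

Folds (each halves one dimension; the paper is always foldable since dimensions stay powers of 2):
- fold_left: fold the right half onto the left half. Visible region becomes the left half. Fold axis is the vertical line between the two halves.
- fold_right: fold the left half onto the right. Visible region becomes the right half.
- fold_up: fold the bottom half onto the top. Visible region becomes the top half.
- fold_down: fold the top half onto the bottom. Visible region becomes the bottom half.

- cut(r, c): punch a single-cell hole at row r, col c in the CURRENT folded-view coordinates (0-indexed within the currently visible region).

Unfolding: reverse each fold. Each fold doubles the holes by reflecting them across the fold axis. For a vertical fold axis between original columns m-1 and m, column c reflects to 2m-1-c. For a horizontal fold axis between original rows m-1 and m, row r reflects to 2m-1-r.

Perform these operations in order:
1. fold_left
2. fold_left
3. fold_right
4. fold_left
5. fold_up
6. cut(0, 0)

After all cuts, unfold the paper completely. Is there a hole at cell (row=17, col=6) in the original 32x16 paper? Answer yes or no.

Op 1 fold_left: fold axis v@8; visible region now rows[0,32) x cols[0,8) = 32x8
Op 2 fold_left: fold axis v@4; visible region now rows[0,32) x cols[0,4) = 32x4
Op 3 fold_right: fold axis v@2; visible region now rows[0,32) x cols[2,4) = 32x2
Op 4 fold_left: fold axis v@3; visible region now rows[0,32) x cols[2,3) = 32x1
Op 5 fold_up: fold axis h@16; visible region now rows[0,16) x cols[2,3) = 16x1
Op 6 cut(0, 0): punch at orig (0,2); cuts so far [(0, 2)]; region rows[0,16) x cols[2,3) = 16x1
Unfold 1 (reflect across h@16): 2 holes -> [(0, 2), (31, 2)]
Unfold 2 (reflect across v@3): 4 holes -> [(0, 2), (0, 3), (31, 2), (31, 3)]
Unfold 3 (reflect across v@2): 8 holes -> [(0, 0), (0, 1), (0, 2), (0, 3), (31, 0), (31, 1), (31, 2), (31, 3)]
Unfold 4 (reflect across v@4): 16 holes -> [(0, 0), (0, 1), (0, 2), (0, 3), (0, 4), (0, 5), (0, 6), (0, 7), (31, 0), (31, 1), (31, 2), (31, 3), (31, 4), (31, 5), (31, 6), (31, 7)]
Unfold 5 (reflect across v@8): 32 holes -> [(0, 0), (0, 1), (0, 2), (0, 3), (0, 4), (0, 5), (0, 6), (0, 7), (0, 8), (0, 9), (0, 10), (0, 11), (0, 12), (0, 13), (0, 14), (0, 15), (31, 0), (31, 1), (31, 2), (31, 3), (31, 4), (31, 5), (31, 6), (31, 7), (31, 8), (31, 9), (31, 10), (31, 11), (31, 12), (31, 13), (31, 14), (31, 15)]
Holes: [(0, 0), (0, 1), (0, 2), (0, 3), (0, 4), (0, 5), (0, 6), (0, 7), (0, 8), (0, 9), (0, 10), (0, 11), (0, 12), (0, 13), (0, 14), (0, 15), (31, 0), (31, 1), (31, 2), (31, 3), (31, 4), (31, 5), (31, 6), (31, 7), (31, 8), (31, 9), (31, 10), (31, 11), (31, 12), (31, 13), (31, 14), (31, 15)]

Answer: no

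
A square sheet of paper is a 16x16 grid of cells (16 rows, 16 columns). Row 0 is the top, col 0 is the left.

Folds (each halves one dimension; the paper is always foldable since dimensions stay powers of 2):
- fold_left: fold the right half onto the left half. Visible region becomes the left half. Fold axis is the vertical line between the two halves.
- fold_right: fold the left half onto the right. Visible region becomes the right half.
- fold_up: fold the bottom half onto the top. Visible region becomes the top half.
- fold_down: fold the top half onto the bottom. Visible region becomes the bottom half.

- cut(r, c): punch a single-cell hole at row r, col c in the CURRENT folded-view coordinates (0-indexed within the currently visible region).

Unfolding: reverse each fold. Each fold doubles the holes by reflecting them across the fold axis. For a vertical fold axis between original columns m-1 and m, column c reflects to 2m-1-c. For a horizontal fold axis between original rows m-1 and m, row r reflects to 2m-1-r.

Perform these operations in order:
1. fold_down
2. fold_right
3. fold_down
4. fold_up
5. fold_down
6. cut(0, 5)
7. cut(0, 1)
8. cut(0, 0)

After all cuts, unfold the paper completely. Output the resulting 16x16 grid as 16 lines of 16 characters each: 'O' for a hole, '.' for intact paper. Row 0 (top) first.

Op 1 fold_down: fold axis h@8; visible region now rows[8,16) x cols[0,16) = 8x16
Op 2 fold_right: fold axis v@8; visible region now rows[8,16) x cols[8,16) = 8x8
Op 3 fold_down: fold axis h@12; visible region now rows[12,16) x cols[8,16) = 4x8
Op 4 fold_up: fold axis h@14; visible region now rows[12,14) x cols[8,16) = 2x8
Op 5 fold_down: fold axis h@13; visible region now rows[13,14) x cols[8,16) = 1x8
Op 6 cut(0, 5): punch at orig (13,13); cuts so far [(13, 13)]; region rows[13,14) x cols[8,16) = 1x8
Op 7 cut(0, 1): punch at orig (13,9); cuts so far [(13, 9), (13, 13)]; region rows[13,14) x cols[8,16) = 1x8
Op 8 cut(0, 0): punch at orig (13,8); cuts so far [(13, 8), (13, 9), (13, 13)]; region rows[13,14) x cols[8,16) = 1x8
Unfold 1 (reflect across h@13): 6 holes -> [(12, 8), (12, 9), (12, 13), (13, 8), (13, 9), (13, 13)]
Unfold 2 (reflect across h@14): 12 holes -> [(12, 8), (12, 9), (12, 13), (13, 8), (13, 9), (13, 13), (14, 8), (14, 9), (14, 13), (15, 8), (15, 9), (15, 13)]
Unfold 3 (reflect across h@12): 24 holes -> [(8, 8), (8, 9), (8, 13), (9, 8), (9, 9), (9, 13), (10, 8), (10, 9), (10, 13), (11, 8), (11, 9), (11, 13), (12, 8), (12, 9), (12, 13), (13, 8), (13, 9), (13, 13), (14, 8), (14, 9), (14, 13), (15, 8), (15, 9), (15, 13)]
Unfold 4 (reflect across v@8): 48 holes -> [(8, 2), (8, 6), (8, 7), (8, 8), (8, 9), (8, 13), (9, 2), (9, 6), (9, 7), (9, 8), (9, 9), (9, 13), (10, 2), (10, 6), (10, 7), (10, 8), (10, 9), (10, 13), (11, 2), (11, 6), (11, 7), (11, 8), (11, 9), (11, 13), (12, 2), (12, 6), (12, 7), (12, 8), (12, 9), (12, 13), (13, 2), (13, 6), (13, 7), (13, 8), (13, 9), (13, 13), (14, 2), (14, 6), (14, 7), (14, 8), (14, 9), (14, 13), (15, 2), (15, 6), (15, 7), (15, 8), (15, 9), (15, 13)]
Unfold 5 (reflect across h@8): 96 holes -> [(0, 2), (0, 6), (0, 7), (0, 8), (0, 9), (0, 13), (1, 2), (1, 6), (1, 7), (1, 8), (1, 9), (1, 13), (2, 2), (2, 6), (2, 7), (2, 8), (2, 9), (2, 13), (3, 2), (3, 6), (3, 7), (3, 8), (3, 9), (3, 13), (4, 2), (4, 6), (4, 7), (4, 8), (4, 9), (4, 13), (5, 2), (5, 6), (5, 7), (5, 8), (5, 9), (5, 13), (6, 2), (6, 6), (6, 7), (6, 8), (6, 9), (6, 13), (7, 2), (7, 6), (7, 7), (7, 8), (7, 9), (7, 13), (8, 2), (8, 6), (8, 7), (8, 8), (8, 9), (8, 13), (9, 2), (9, 6), (9, 7), (9, 8), (9, 9), (9, 13), (10, 2), (10, 6), (10, 7), (10, 8), (10, 9), (10, 13), (11, 2), (11, 6), (11, 7), (11, 8), (11, 9), (11, 13), (12, 2), (12, 6), (12, 7), (12, 8), (12, 9), (12, 13), (13, 2), (13, 6), (13, 7), (13, 8), (13, 9), (13, 13), (14, 2), (14, 6), (14, 7), (14, 8), (14, 9), (14, 13), (15, 2), (15, 6), (15, 7), (15, 8), (15, 9), (15, 13)]

Answer: ..O...OOOO...O..
..O...OOOO...O..
..O...OOOO...O..
..O...OOOO...O..
..O...OOOO...O..
..O...OOOO...O..
..O...OOOO...O..
..O...OOOO...O..
..O...OOOO...O..
..O...OOOO...O..
..O...OOOO...O..
..O...OOOO...O..
..O...OOOO...O..
..O...OOOO...O..
..O...OOOO...O..
..O...OOOO...O..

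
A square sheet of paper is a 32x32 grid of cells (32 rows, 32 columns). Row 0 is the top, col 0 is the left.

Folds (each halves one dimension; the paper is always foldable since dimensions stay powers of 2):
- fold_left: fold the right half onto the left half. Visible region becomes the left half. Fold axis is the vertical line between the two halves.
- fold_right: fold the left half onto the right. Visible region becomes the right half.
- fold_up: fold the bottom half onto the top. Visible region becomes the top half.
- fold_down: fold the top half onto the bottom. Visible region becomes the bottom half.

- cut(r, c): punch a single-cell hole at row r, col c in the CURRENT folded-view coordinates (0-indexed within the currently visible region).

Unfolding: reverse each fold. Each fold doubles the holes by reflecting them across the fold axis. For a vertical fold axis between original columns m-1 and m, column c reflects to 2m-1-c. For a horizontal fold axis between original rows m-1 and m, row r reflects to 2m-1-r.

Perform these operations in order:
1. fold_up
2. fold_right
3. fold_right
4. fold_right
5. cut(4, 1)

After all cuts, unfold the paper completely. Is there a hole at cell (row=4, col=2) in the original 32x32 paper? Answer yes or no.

Answer: yes

Derivation:
Op 1 fold_up: fold axis h@16; visible region now rows[0,16) x cols[0,32) = 16x32
Op 2 fold_right: fold axis v@16; visible region now rows[0,16) x cols[16,32) = 16x16
Op 3 fold_right: fold axis v@24; visible region now rows[0,16) x cols[24,32) = 16x8
Op 4 fold_right: fold axis v@28; visible region now rows[0,16) x cols[28,32) = 16x4
Op 5 cut(4, 1): punch at orig (4,29); cuts so far [(4, 29)]; region rows[0,16) x cols[28,32) = 16x4
Unfold 1 (reflect across v@28): 2 holes -> [(4, 26), (4, 29)]
Unfold 2 (reflect across v@24): 4 holes -> [(4, 18), (4, 21), (4, 26), (4, 29)]
Unfold 3 (reflect across v@16): 8 holes -> [(4, 2), (4, 5), (4, 10), (4, 13), (4, 18), (4, 21), (4, 26), (4, 29)]
Unfold 4 (reflect across h@16): 16 holes -> [(4, 2), (4, 5), (4, 10), (4, 13), (4, 18), (4, 21), (4, 26), (4, 29), (27, 2), (27, 5), (27, 10), (27, 13), (27, 18), (27, 21), (27, 26), (27, 29)]
Holes: [(4, 2), (4, 5), (4, 10), (4, 13), (4, 18), (4, 21), (4, 26), (4, 29), (27, 2), (27, 5), (27, 10), (27, 13), (27, 18), (27, 21), (27, 26), (27, 29)]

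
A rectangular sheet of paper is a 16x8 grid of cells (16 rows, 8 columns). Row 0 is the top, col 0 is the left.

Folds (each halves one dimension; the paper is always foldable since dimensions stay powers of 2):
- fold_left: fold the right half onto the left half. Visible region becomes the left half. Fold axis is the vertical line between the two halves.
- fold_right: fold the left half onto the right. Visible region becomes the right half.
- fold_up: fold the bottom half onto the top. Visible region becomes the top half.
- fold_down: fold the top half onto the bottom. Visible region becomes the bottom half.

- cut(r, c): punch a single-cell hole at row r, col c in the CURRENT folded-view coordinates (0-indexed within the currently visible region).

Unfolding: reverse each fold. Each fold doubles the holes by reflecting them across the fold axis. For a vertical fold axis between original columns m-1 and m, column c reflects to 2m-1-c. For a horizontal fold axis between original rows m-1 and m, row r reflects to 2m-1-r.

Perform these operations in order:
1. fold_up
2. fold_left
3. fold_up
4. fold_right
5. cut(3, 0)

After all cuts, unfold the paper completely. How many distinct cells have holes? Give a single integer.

Op 1 fold_up: fold axis h@8; visible region now rows[0,8) x cols[0,8) = 8x8
Op 2 fold_left: fold axis v@4; visible region now rows[0,8) x cols[0,4) = 8x4
Op 3 fold_up: fold axis h@4; visible region now rows[0,4) x cols[0,4) = 4x4
Op 4 fold_right: fold axis v@2; visible region now rows[0,4) x cols[2,4) = 4x2
Op 5 cut(3, 0): punch at orig (3,2); cuts so far [(3, 2)]; region rows[0,4) x cols[2,4) = 4x2
Unfold 1 (reflect across v@2): 2 holes -> [(3, 1), (3, 2)]
Unfold 2 (reflect across h@4): 4 holes -> [(3, 1), (3, 2), (4, 1), (4, 2)]
Unfold 3 (reflect across v@4): 8 holes -> [(3, 1), (3, 2), (3, 5), (3, 6), (4, 1), (4, 2), (4, 5), (4, 6)]
Unfold 4 (reflect across h@8): 16 holes -> [(3, 1), (3, 2), (3, 5), (3, 6), (4, 1), (4, 2), (4, 5), (4, 6), (11, 1), (11, 2), (11, 5), (11, 6), (12, 1), (12, 2), (12, 5), (12, 6)]

Answer: 16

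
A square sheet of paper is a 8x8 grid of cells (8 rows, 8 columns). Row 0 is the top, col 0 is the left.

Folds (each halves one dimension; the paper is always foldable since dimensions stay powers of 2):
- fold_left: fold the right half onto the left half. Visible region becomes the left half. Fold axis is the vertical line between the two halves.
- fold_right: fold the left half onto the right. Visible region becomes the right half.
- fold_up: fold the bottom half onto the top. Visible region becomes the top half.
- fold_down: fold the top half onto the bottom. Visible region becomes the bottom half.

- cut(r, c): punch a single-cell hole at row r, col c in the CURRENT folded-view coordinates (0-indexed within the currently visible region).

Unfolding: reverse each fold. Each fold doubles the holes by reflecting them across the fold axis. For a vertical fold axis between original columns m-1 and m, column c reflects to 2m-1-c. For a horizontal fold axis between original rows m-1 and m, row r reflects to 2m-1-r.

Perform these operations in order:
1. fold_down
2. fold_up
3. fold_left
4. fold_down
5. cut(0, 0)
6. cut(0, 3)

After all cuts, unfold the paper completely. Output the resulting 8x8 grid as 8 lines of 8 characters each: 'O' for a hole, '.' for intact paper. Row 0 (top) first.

Op 1 fold_down: fold axis h@4; visible region now rows[4,8) x cols[0,8) = 4x8
Op 2 fold_up: fold axis h@6; visible region now rows[4,6) x cols[0,8) = 2x8
Op 3 fold_left: fold axis v@4; visible region now rows[4,6) x cols[0,4) = 2x4
Op 4 fold_down: fold axis h@5; visible region now rows[5,6) x cols[0,4) = 1x4
Op 5 cut(0, 0): punch at orig (5,0); cuts so far [(5, 0)]; region rows[5,6) x cols[0,4) = 1x4
Op 6 cut(0, 3): punch at orig (5,3); cuts so far [(5, 0), (5, 3)]; region rows[5,6) x cols[0,4) = 1x4
Unfold 1 (reflect across h@5): 4 holes -> [(4, 0), (4, 3), (5, 0), (5, 3)]
Unfold 2 (reflect across v@4): 8 holes -> [(4, 0), (4, 3), (4, 4), (4, 7), (5, 0), (5, 3), (5, 4), (5, 7)]
Unfold 3 (reflect across h@6): 16 holes -> [(4, 0), (4, 3), (4, 4), (4, 7), (5, 0), (5, 3), (5, 4), (5, 7), (6, 0), (6, 3), (6, 4), (6, 7), (7, 0), (7, 3), (7, 4), (7, 7)]
Unfold 4 (reflect across h@4): 32 holes -> [(0, 0), (0, 3), (0, 4), (0, 7), (1, 0), (1, 3), (1, 4), (1, 7), (2, 0), (2, 3), (2, 4), (2, 7), (3, 0), (3, 3), (3, 4), (3, 7), (4, 0), (4, 3), (4, 4), (4, 7), (5, 0), (5, 3), (5, 4), (5, 7), (6, 0), (6, 3), (6, 4), (6, 7), (7, 0), (7, 3), (7, 4), (7, 7)]

Answer: O..OO..O
O..OO..O
O..OO..O
O..OO..O
O..OO..O
O..OO..O
O..OO..O
O..OO..O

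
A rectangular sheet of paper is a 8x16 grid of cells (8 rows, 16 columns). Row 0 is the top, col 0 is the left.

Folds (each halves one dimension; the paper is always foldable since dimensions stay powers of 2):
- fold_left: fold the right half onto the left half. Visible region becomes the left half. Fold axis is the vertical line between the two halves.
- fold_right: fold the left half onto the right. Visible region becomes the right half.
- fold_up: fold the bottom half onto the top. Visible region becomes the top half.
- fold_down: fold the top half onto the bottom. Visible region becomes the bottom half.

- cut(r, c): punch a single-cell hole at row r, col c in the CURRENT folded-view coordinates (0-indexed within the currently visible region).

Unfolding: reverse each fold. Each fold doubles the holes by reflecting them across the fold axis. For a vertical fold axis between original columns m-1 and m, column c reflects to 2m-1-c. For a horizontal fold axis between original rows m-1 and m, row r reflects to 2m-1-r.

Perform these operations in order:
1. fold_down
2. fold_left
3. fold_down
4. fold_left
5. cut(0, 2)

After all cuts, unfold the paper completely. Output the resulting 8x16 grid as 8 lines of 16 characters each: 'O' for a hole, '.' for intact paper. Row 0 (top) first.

Op 1 fold_down: fold axis h@4; visible region now rows[4,8) x cols[0,16) = 4x16
Op 2 fold_left: fold axis v@8; visible region now rows[4,8) x cols[0,8) = 4x8
Op 3 fold_down: fold axis h@6; visible region now rows[6,8) x cols[0,8) = 2x8
Op 4 fold_left: fold axis v@4; visible region now rows[6,8) x cols[0,4) = 2x4
Op 5 cut(0, 2): punch at orig (6,2); cuts so far [(6, 2)]; region rows[6,8) x cols[0,4) = 2x4
Unfold 1 (reflect across v@4): 2 holes -> [(6, 2), (6, 5)]
Unfold 2 (reflect across h@6): 4 holes -> [(5, 2), (5, 5), (6, 2), (6, 5)]
Unfold 3 (reflect across v@8): 8 holes -> [(5, 2), (5, 5), (5, 10), (5, 13), (6, 2), (6, 5), (6, 10), (6, 13)]
Unfold 4 (reflect across h@4): 16 holes -> [(1, 2), (1, 5), (1, 10), (1, 13), (2, 2), (2, 5), (2, 10), (2, 13), (5, 2), (5, 5), (5, 10), (5, 13), (6, 2), (6, 5), (6, 10), (6, 13)]

Answer: ................
..O..O....O..O..
..O..O....O..O..
................
................
..O..O....O..O..
..O..O....O..O..
................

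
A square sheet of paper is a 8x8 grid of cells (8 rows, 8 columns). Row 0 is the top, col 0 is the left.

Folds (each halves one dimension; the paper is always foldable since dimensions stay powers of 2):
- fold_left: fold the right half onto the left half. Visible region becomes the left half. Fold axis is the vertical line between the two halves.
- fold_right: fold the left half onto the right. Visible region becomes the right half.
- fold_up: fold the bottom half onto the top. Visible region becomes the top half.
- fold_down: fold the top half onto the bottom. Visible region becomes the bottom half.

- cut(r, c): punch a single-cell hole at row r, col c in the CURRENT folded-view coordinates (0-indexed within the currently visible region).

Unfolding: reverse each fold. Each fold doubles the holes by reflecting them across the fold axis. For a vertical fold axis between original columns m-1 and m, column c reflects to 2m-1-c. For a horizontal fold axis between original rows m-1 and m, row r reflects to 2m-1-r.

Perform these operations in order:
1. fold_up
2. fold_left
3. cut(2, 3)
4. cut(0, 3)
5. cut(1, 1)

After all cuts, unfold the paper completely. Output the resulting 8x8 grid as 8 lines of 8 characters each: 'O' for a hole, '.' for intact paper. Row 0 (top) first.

Op 1 fold_up: fold axis h@4; visible region now rows[0,4) x cols[0,8) = 4x8
Op 2 fold_left: fold axis v@4; visible region now rows[0,4) x cols[0,4) = 4x4
Op 3 cut(2, 3): punch at orig (2,3); cuts so far [(2, 3)]; region rows[0,4) x cols[0,4) = 4x4
Op 4 cut(0, 3): punch at orig (0,3); cuts so far [(0, 3), (2, 3)]; region rows[0,4) x cols[0,4) = 4x4
Op 5 cut(1, 1): punch at orig (1,1); cuts so far [(0, 3), (1, 1), (2, 3)]; region rows[0,4) x cols[0,4) = 4x4
Unfold 1 (reflect across v@4): 6 holes -> [(0, 3), (0, 4), (1, 1), (1, 6), (2, 3), (2, 4)]
Unfold 2 (reflect across h@4): 12 holes -> [(0, 3), (0, 4), (1, 1), (1, 6), (2, 3), (2, 4), (5, 3), (5, 4), (6, 1), (6, 6), (7, 3), (7, 4)]

Answer: ...OO...
.O....O.
...OO...
........
........
...OO...
.O....O.
...OO...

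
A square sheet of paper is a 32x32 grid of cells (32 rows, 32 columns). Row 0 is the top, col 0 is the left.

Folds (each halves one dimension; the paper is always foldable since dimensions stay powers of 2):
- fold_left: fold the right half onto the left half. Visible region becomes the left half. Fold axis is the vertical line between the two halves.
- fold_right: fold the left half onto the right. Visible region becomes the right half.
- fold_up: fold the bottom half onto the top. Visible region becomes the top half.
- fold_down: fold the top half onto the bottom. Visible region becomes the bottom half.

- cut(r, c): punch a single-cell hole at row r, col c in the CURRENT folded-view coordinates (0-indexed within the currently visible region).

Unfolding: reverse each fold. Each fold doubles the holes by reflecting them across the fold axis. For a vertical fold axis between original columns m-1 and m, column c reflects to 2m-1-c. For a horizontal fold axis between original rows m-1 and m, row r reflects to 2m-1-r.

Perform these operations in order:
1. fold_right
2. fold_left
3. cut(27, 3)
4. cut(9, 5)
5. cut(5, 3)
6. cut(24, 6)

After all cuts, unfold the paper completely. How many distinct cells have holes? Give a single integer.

Answer: 16

Derivation:
Op 1 fold_right: fold axis v@16; visible region now rows[0,32) x cols[16,32) = 32x16
Op 2 fold_left: fold axis v@24; visible region now rows[0,32) x cols[16,24) = 32x8
Op 3 cut(27, 3): punch at orig (27,19); cuts so far [(27, 19)]; region rows[0,32) x cols[16,24) = 32x8
Op 4 cut(9, 5): punch at orig (9,21); cuts so far [(9, 21), (27, 19)]; region rows[0,32) x cols[16,24) = 32x8
Op 5 cut(5, 3): punch at orig (5,19); cuts so far [(5, 19), (9, 21), (27, 19)]; region rows[0,32) x cols[16,24) = 32x8
Op 6 cut(24, 6): punch at orig (24,22); cuts so far [(5, 19), (9, 21), (24, 22), (27, 19)]; region rows[0,32) x cols[16,24) = 32x8
Unfold 1 (reflect across v@24): 8 holes -> [(5, 19), (5, 28), (9, 21), (9, 26), (24, 22), (24, 25), (27, 19), (27, 28)]
Unfold 2 (reflect across v@16): 16 holes -> [(5, 3), (5, 12), (5, 19), (5, 28), (9, 5), (9, 10), (9, 21), (9, 26), (24, 6), (24, 9), (24, 22), (24, 25), (27, 3), (27, 12), (27, 19), (27, 28)]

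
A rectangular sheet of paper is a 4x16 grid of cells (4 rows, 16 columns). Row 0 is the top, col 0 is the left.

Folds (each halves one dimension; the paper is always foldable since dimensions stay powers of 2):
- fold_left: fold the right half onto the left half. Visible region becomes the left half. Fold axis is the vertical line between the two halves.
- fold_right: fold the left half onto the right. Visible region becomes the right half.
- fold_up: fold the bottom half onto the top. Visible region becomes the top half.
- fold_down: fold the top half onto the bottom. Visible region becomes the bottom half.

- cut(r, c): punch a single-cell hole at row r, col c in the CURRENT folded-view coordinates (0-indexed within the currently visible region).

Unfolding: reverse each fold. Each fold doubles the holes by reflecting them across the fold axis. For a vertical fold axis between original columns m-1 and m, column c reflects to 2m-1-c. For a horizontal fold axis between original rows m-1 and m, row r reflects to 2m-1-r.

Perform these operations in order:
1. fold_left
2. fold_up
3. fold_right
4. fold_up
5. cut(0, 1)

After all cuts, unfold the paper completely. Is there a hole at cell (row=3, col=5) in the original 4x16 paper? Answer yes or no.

Answer: yes

Derivation:
Op 1 fold_left: fold axis v@8; visible region now rows[0,4) x cols[0,8) = 4x8
Op 2 fold_up: fold axis h@2; visible region now rows[0,2) x cols[0,8) = 2x8
Op 3 fold_right: fold axis v@4; visible region now rows[0,2) x cols[4,8) = 2x4
Op 4 fold_up: fold axis h@1; visible region now rows[0,1) x cols[4,8) = 1x4
Op 5 cut(0, 1): punch at orig (0,5); cuts so far [(0, 5)]; region rows[0,1) x cols[4,8) = 1x4
Unfold 1 (reflect across h@1): 2 holes -> [(0, 5), (1, 5)]
Unfold 2 (reflect across v@4): 4 holes -> [(0, 2), (0, 5), (1, 2), (1, 5)]
Unfold 3 (reflect across h@2): 8 holes -> [(0, 2), (0, 5), (1, 2), (1, 5), (2, 2), (2, 5), (3, 2), (3, 5)]
Unfold 4 (reflect across v@8): 16 holes -> [(0, 2), (0, 5), (0, 10), (0, 13), (1, 2), (1, 5), (1, 10), (1, 13), (2, 2), (2, 5), (2, 10), (2, 13), (3, 2), (3, 5), (3, 10), (3, 13)]
Holes: [(0, 2), (0, 5), (0, 10), (0, 13), (1, 2), (1, 5), (1, 10), (1, 13), (2, 2), (2, 5), (2, 10), (2, 13), (3, 2), (3, 5), (3, 10), (3, 13)]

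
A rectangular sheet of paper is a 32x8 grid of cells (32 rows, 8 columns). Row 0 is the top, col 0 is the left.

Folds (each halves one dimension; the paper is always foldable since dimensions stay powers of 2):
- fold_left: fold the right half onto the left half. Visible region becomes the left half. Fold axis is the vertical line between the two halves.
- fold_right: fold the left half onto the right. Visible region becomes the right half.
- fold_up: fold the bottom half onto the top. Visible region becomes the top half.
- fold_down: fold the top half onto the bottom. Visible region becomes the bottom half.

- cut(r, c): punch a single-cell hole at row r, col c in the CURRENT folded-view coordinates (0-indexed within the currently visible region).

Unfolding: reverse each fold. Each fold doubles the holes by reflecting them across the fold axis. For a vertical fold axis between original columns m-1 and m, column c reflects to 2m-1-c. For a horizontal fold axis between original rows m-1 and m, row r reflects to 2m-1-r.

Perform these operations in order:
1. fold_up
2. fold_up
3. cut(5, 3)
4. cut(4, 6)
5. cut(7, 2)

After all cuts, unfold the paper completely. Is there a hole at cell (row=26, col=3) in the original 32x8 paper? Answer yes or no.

Answer: yes

Derivation:
Op 1 fold_up: fold axis h@16; visible region now rows[0,16) x cols[0,8) = 16x8
Op 2 fold_up: fold axis h@8; visible region now rows[0,8) x cols[0,8) = 8x8
Op 3 cut(5, 3): punch at orig (5,3); cuts so far [(5, 3)]; region rows[0,8) x cols[0,8) = 8x8
Op 4 cut(4, 6): punch at orig (4,6); cuts so far [(4, 6), (5, 3)]; region rows[0,8) x cols[0,8) = 8x8
Op 5 cut(7, 2): punch at orig (7,2); cuts so far [(4, 6), (5, 3), (7, 2)]; region rows[0,8) x cols[0,8) = 8x8
Unfold 1 (reflect across h@8): 6 holes -> [(4, 6), (5, 3), (7, 2), (8, 2), (10, 3), (11, 6)]
Unfold 2 (reflect across h@16): 12 holes -> [(4, 6), (5, 3), (7, 2), (8, 2), (10, 3), (11, 6), (20, 6), (21, 3), (23, 2), (24, 2), (26, 3), (27, 6)]
Holes: [(4, 6), (5, 3), (7, 2), (8, 2), (10, 3), (11, 6), (20, 6), (21, 3), (23, 2), (24, 2), (26, 3), (27, 6)]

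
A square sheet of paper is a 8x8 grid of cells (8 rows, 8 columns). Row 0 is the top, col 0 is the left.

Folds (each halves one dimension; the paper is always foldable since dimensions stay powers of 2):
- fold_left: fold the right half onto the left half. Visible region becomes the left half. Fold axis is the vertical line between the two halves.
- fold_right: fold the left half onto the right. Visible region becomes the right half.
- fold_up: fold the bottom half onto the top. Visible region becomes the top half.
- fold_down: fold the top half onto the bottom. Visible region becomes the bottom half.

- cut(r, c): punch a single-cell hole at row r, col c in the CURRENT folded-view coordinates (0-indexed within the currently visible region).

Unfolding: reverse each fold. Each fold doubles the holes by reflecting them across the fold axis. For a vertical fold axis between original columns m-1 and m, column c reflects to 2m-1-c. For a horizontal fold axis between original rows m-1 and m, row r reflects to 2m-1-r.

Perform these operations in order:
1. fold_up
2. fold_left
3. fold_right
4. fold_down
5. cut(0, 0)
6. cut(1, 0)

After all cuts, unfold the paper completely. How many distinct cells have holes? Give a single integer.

Op 1 fold_up: fold axis h@4; visible region now rows[0,4) x cols[0,8) = 4x8
Op 2 fold_left: fold axis v@4; visible region now rows[0,4) x cols[0,4) = 4x4
Op 3 fold_right: fold axis v@2; visible region now rows[0,4) x cols[2,4) = 4x2
Op 4 fold_down: fold axis h@2; visible region now rows[2,4) x cols[2,4) = 2x2
Op 5 cut(0, 0): punch at orig (2,2); cuts so far [(2, 2)]; region rows[2,4) x cols[2,4) = 2x2
Op 6 cut(1, 0): punch at orig (3,2); cuts so far [(2, 2), (3, 2)]; region rows[2,4) x cols[2,4) = 2x2
Unfold 1 (reflect across h@2): 4 holes -> [(0, 2), (1, 2), (2, 2), (3, 2)]
Unfold 2 (reflect across v@2): 8 holes -> [(0, 1), (0, 2), (1, 1), (1, 2), (2, 1), (2, 2), (3, 1), (3, 2)]
Unfold 3 (reflect across v@4): 16 holes -> [(0, 1), (0, 2), (0, 5), (0, 6), (1, 1), (1, 2), (1, 5), (1, 6), (2, 1), (2, 2), (2, 5), (2, 6), (3, 1), (3, 2), (3, 5), (3, 6)]
Unfold 4 (reflect across h@4): 32 holes -> [(0, 1), (0, 2), (0, 5), (0, 6), (1, 1), (1, 2), (1, 5), (1, 6), (2, 1), (2, 2), (2, 5), (2, 6), (3, 1), (3, 2), (3, 5), (3, 6), (4, 1), (4, 2), (4, 5), (4, 6), (5, 1), (5, 2), (5, 5), (5, 6), (6, 1), (6, 2), (6, 5), (6, 6), (7, 1), (7, 2), (7, 5), (7, 6)]

Answer: 32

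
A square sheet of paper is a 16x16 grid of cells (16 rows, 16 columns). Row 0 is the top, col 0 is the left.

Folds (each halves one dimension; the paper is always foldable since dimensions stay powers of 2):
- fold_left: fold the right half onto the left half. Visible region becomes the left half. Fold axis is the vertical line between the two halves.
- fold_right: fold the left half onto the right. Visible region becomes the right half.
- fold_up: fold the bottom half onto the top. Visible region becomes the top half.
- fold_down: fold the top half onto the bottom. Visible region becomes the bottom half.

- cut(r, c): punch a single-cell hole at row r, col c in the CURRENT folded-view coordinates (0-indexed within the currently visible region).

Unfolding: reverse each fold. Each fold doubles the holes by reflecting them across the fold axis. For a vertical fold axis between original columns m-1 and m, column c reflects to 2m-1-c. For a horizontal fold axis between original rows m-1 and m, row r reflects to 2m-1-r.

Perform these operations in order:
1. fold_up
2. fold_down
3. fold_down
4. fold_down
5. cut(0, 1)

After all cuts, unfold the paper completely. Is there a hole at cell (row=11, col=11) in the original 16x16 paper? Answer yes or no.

Answer: no

Derivation:
Op 1 fold_up: fold axis h@8; visible region now rows[0,8) x cols[0,16) = 8x16
Op 2 fold_down: fold axis h@4; visible region now rows[4,8) x cols[0,16) = 4x16
Op 3 fold_down: fold axis h@6; visible region now rows[6,8) x cols[0,16) = 2x16
Op 4 fold_down: fold axis h@7; visible region now rows[7,8) x cols[0,16) = 1x16
Op 5 cut(0, 1): punch at orig (7,1); cuts so far [(7, 1)]; region rows[7,8) x cols[0,16) = 1x16
Unfold 1 (reflect across h@7): 2 holes -> [(6, 1), (7, 1)]
Unfold 2 (reflect across h@6): 4 holes -> [(4, 1), (5, 1), (6, 1), (7, 1)]
Unfold 3 (reflect across h@4): 8 holes -> [(0, 1), (1, 1), (2, 1), (3, 1), (4, 1), (5, 1), (6, 1), (7, 1)]
Unfold 4 (reflect across h@8): 16 holes -> [(0, 1), (1, 1), (2, 1), (3, 1), (4, 1), (5, 1), (6, 1), (7, 1), (8, 1), (9, 1), (10, 1), (11, 1), (12, 1), (13, 1), (14, 1), (15, 1)]
Holes: [(0, 1), (1, 1), (2, 1), (3, 1), (4, 1), (5, 1), (6, 1), (7, 1), (8, 1), (9, 1), (10, 1), (11, 1), (12, 1), (13, 1), (14, 1), (15, 1)]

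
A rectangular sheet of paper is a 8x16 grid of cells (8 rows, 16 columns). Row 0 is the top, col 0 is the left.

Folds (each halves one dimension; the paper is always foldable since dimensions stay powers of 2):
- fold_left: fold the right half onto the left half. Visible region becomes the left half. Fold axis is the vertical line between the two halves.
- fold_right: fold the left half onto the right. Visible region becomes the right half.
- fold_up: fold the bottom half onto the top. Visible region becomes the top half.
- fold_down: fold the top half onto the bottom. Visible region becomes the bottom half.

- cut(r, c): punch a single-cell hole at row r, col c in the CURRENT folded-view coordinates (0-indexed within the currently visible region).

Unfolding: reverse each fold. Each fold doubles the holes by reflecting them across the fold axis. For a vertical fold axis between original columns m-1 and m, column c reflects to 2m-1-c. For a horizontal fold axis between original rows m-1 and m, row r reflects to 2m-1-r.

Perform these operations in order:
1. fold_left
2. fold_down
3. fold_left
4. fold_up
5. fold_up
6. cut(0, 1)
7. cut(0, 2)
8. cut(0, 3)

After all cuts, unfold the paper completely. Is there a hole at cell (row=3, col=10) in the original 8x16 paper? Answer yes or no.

Op 1 fold_left: fold axis v@8; visible region now rows[0,8) x cols[0,8) = 8x8
Op 2 fold_down: fold axis h@4; visible region now rows[4,8) x cols[0,8) = 4x8
Op 3 fold_left: fold axis v@4; visible region now rows[4,8) x cols[0,4) = 4x4
Op 4 fold_up: fold axis h@6; visible region now rows[4,6) x cols[0,4) = 2x4
Op 5 fold_up: fold axis h@5; visible region now rows[4,5) x cols[0,4) = 1x4
Op 6 cut(0, 1): punch at orig (4,1); cuts so far [(4, 1)]; region rows[4,5) x cols[0,4) = 1x4
Op 7 cut(0, 2): punch at orig (4,2); cuts so far [(4, 1), (4, 2)]; region rows[4,5) x cols[0,4) = 1x4
Op 8 cut(0, 3): punch at orig (4,3); cuts so far [(4, 1), (4, 2), (4, 3)]; region rows[4,5) x cols[0,4) = 1x4
Unfold 1 (reflect across h@5): 6 holes -> [(4, 1), (4, 2), (4, 3), (5, 1), (5, 2), (5, 3)]
Unfold 2 (reflect across h@6): 12 holes -> [(4, 1), (4, 2), (4, 3), (5, 1), (5, 2), (5, 3), (6, 1), (6, 2), (6, 3), (7, 1), (7, 2), (7, 3)]
Unfold 3 (reflect across v@4): 24 holes -> [(4, 1), (4, 2), (4, 3), (4, 4), (4, 5), (4, 6), (5, 1), (5, 2), (5, 3), (5, 4), (5, 5), (5, 6), (6, 1), (6, 2), (6, 3), (6, 4), (6, 5), (6, 6), (7, 1), (7, 2), (7, 3), (7, 4), (7, 5), (7, 6)]
Unfold 4 (reflect across h@4): 48 holes -> [(0, 1), (0, 2), (0, 3), (0, 4), (0, 5), (0, 6), (1, 1), (1, 2), (1, 3), (1, 4), (1, 5), (1, 6), (2, 1), (2, 2), (2, 3), (2, 4), (2, 5), (2, 6), (3, 1), (3, 2), (3, 3), (3, 4), (3, 5), (3, 6), (4, 1), (4, 2), (4, 3), (4, 4), (4, 5), (4, 6), (5, 1), (5, 2), (5, 3), (5, 4), (5, 5), (5, 6), (6, 1), (6, 2), (6, 3), (6, 4), (6, 5), (6, 6), (7, 1), (7, 2), (7, 3), (7, 4), (7, 5), (7, 6)]
Unfold 5 (reflect across v@8): 96 holes -> [(0, 1), (0, 2), (0, 3), (0, 4), (0, 5), (0, 6), (0, 9), (0, 10), (0, 11), (0, 12), (0, 13), (0, 14), (1, 1), (1, 2), (1, 3), (1, 4), (1, 5), (1, 6), (1, 9), (1, 10), (1, 11), (1, 12), (1, 13), (1, 14), (2, 1), (2, 2), (2, 3), (2, 4), (2, 5), (2, 6), (2, 9), (2, 10), (2, 11), (2, 12), (2, 13), (2, 14), (3, 1), (3, 2), (3, 3), (3, 4), (3, 5), (3, 6), (3, 9), (3, 10), (3, 11), (3, 12), (3, 13), (3, 14), (4, 1), (4, 2), (4, 3), (4, 4), (4, 5), (4, 6), (4, 9), (4, 10), (4, 11), (4, 12), (4, 13), (4, 14), (5, 1), (5, 2), (5, 3), (5, 4), (5, 5), (5, 6), (5, 9), (5, 10), (5, 11), (5, 12), (5, 13), (5, 14), (6, 1), (6, 2), (6, 3), (6, 4), (6, 5), (6, 6), (6, 9), (6, 10), (6, 11), (6, 12), (6, 13), (6, 14), (7, 1), (7, 2), (7, 3), (7, 4), (7, 5), (7, 6), (7, 9), (7, 10), (7, 11), (7, 12), (7, 13), (7, 14)]
Holes: [(0, 1), (0, 2), (0, 3), (0, 4), (0, 5), (0, 6), (0, 9), (0, 10), (0, 11), (0, 12), (0, 13), (0, 14), (1, 1), (1, 2), (1, 3), (1, 4), (1, 5), (1, 6), (1, 9), (1, 10), (1, 11), (1, 12), (1, 13), (1, 14), (2, 1), (2, 2), (2, 3), (2, 4), (2, 5), (2, 6), (2, 9), (2, 10), (2, 11), (2, 12), (2, 13), (2, 14), (3, 1), (3, 2), (3, 3), (3, 4), (3, 5), (3, 6), (3, 9), (3, 10), (3, 11), (3, 12), (3, 13), (3, 14), (4, 1), (4, 2), (4, 3), (4, 4), (4, 5), (4, 6), (4, 9), (4, 10), (4, 11), (4, 12), (4, 13), (4, 14), (5, 1), (5, 2), (5, 3), (5, 4), (5, 5), (5, 6), (5, 9), (5, 10), (5, 11), (5, 12), (5, 13), (5, 14), (6, 1), (6, 2), (6, 3), (6, 4), (6, 5), (6, 6), (6, 9), (6, 10), (6, 11), (6, 12), (6, 13), (6, 14), (7, 1), (7, 2), (7, 3), (7, 4), (7, 5), (7, 6), (7, 9), (7, 10), (7, 11), (7, 12), (7, 13), (7, 14)]

Answer: yes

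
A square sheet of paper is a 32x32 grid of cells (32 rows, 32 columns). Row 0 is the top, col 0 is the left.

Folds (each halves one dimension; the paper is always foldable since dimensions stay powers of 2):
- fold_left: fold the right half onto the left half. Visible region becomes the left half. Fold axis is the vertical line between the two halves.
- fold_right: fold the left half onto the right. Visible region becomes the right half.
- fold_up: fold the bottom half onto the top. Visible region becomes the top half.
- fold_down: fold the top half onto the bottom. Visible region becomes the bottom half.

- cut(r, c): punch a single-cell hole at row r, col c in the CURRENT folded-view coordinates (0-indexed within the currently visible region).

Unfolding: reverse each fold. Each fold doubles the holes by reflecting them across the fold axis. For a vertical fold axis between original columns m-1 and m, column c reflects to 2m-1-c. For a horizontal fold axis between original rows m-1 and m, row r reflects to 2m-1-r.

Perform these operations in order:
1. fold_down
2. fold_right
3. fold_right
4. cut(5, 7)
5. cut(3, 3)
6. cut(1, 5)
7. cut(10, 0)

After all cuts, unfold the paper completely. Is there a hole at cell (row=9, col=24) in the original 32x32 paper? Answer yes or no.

Answer: no

Derivation:
Op 1 fold_down: fold axis h@16; visible region now rows[16,32) x cols[0,32) = 16x32
Op 2 fold_right: fold axis v@16; visible region now rows[16,32) x cols[16,32) = 16x16
Op 3 fold_right: fold axis v@24; visible region now rows[16,32) x cols[24,32) = 16x8
Op 4 cut(5, 7): punch at orig (21,31); cuts so far [(21, 31)]; region rows[16,32) x cols[24,32) = 16x8
Op 5 cut(3, 3): punch at orig (19,27); cuts so far [(19, 27), (21, 31)]; region rows[16,32) x cols[24,32) = 16x8
Op 6 cut(1, 5): punch at orig (17,29); cuts so far [(17, 29), (19, 27), (21, 31)]; region rows[16,32) x cols[24,32) = 16x8
Op 7 cut(10, 0): punch at orig (26,24); cuts so far [(17, 29), (19, 27), (21, 31), (26, 24)]; region rows[16,32) x cols[24,32) = 16x8
Unfold 1 (reflect across v@24): 8 holes -> [(17, 18), (17, 29), (19, 20), (19, 27), (21, 16), (21, 31), (26, 23), (26, 24)]
Unfold 2 (reflect across v@16): 16 holes -> [(17, 2), (17, 13), (17, 18), (17, 29), (19, 4), (19, 11), (19, 20), (19, 27), (21, 0), (21, 15), (21, 16), (21, 31), (26, 7), (26, 8), (26, 23), (26, 24)]
Unfold 3 (reflect across h@16): 32 holes -> [(5, 7), (5, 8), (5, 23), (5, 24), (10, 0), (10, 15), (10, 16), (10, 31), (12, 4), (12, 11), (12, 20), (12, 27), (14, 2), (14, 13), (14, 18), (14, 29), (17, 2), (17, 13), (17, 18), (17, 29), (19, 4), (19, 11), (19, 20), (19, 27), (21, 0), (21, 15), (21, 16), (21, 31), (26, 7), (26, 8), (26, 23), (26, 24)]
Holes: [(5, 7), (5, 8), (5, 23), (5, 24), (10, 0), (10, 15), (10, 16), (10, 31), (12, 4), (12, 11), (12, 20), (12, 27), (14, 2), (14, 13), (14, 18), (14, 29), (17, 2), (17, 13), (17, 18), (17, 29), (19, 4), (19, 11), (19, 20), (19, 27), (21, 0), (21, 15), (21, 16), (21, 31), (26, 7), (26, 8), (26, 23), (26, 24)]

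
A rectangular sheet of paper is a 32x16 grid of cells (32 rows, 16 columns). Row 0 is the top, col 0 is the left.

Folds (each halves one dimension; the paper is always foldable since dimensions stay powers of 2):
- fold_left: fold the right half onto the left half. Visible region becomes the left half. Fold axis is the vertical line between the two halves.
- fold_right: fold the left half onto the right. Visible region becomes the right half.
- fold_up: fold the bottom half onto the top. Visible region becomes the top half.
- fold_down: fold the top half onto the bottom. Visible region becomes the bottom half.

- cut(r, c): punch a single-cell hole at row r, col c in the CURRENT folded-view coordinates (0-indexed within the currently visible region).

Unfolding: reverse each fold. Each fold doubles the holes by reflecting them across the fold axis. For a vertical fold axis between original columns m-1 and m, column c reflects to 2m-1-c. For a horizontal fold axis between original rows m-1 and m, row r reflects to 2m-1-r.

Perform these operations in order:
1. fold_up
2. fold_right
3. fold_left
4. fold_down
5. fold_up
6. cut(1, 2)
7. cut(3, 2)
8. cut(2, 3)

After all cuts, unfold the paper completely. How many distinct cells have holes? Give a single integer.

Op 1 fold_up: fold axis h@16; visible region now rows[0,16) x cols[0,16) = 16x16
Op 2 fold_right: fold axis v@8; visible region now rows[0,16) x cols[8,16) = 16x8
Op 3 fold_left: fold axis v@12; visible region now rows[0,16) x cols[8,12) = 16x4
Op 4 fold_down: fold axis h@8; visible region now rows[8,16) x cols[8,12) = 8x4
Op 5 fold_up: fold axis h@12; visible region now rows[8,12) x cols[8,12) = 4x4
Op 6 cut(1, 2): punch at orig (9,10); cuts so far [(9, 10)]; region rows[8,12) x cols[8,12) = 4x4
Op 7 cut(3, 2): punch at orig (11,10); cuts so far [(9, 10), (11, 10)]; region rows[8,12) x cols[8,12) = 4x4
Op 8 cut(2, 3): punch at orig (10,11); cuts so far [(9, 10), (10, 11), (11, 10)]; region rows[8,12) x cols[8,12) = 4x4
Unfold 1 (reflect across h@12): 6 holes -> [(9, 10), (10, 11), (11, 10), (12, 10), (13, 11), (14, 10)]
Unfold 2 (reflect across h@8): 12 holes -> [(1, 10), (2, 11), (3, 10), (4, 10), (5, 11), (6, 10), (9, 10), (10, 11), (11, 10), (12, 10), (13, 11), (14, 10)]
Unfold 3 (reflect across v@12): 24 holes -> [(1, 10), (1, 13), (2, 11), (2, 12), (3, 10), (3, 13), (4, 10), (4, 13), (5, 11), (5, 12), (6, 10), (6, 13), (9, 10), (9, 13), (10, 11), (10, 12), (11, 10), (11, 13), (12, 10), (12, 13), (13, 11), (13, 12), (14, 10), (14, 13)]
Unfold 4 (reflect across v@8): 48 holes -> [(1, 2), (1, 5), (1, 10), (1, 13), (2, 3), (2, 4), (2, 11), (2, 12), (3, 2), (3, 5), (3, 10), (3, 13), (4, 2), (4, 5), (4, 10), (4, 13), (5, 3), (5, 4), (5, 11), (5, 12), (6, 2), (6, 5), (6, 10), (6, 13), (9, 2), (9, 5), (9, 10), (9, 13), (10, 3), (10, 4), (10, 11), (10, 12), (11, 2), (11, 5), (11, 10), (11, 13), (12, 2), (12, 5), (12, 10), (12, 13), (13, 3), (13, 4), (13, 11), (13, 12), (14, 2), (14, 5), (14, 10), (14, 13)]
Unfold 5 (reflect across h@16): 96 holes -> [(1, 2), (1, 5), (1, 10), (1, 13), (2, 3), (2, 4), (2, 11), (2, 12), (3, 2), (3, 5), (3, 10), (3, 13), (4, 2), (4, 5), (4, 10), (4, 13), (5, 3), (5, 4), (5, 11), (5, 12), (6, 2), (6, 5), (6, 10), (6, 13), (9, 2), (9, 5), (9, 10), (9, 13), (10, 3), (10, 4), (10, 11), (10, 12), (11, 2), (11, 5), (11, 10), (11, 13), (12, 2), (12, 5), (12, 10), (12, 13), (13, 3), (13, 4), (13, 11), (13, 12), (14, 2), (14, 5), (14, 10), (14, 13), (17, 2), (17, 5), (17, 10), (17, 13), (18, 3), (18, 4), (18, 11), (18, 12), (19, 2), (19, 5), (19, 10), (19, 13), (20, 2), (20, 5), (20, 10), (20, 13), (21, 3), (21, 4), (21, 11), (21, 12), (22, 2), (22, 5), (22, 10), (22, 13), (25, 2), (25, 5), (25, 10), (25, 13), (26, 3), (26, 4), (26, 11), (26, 12), (27, 2), (27, 5), (27, 10), (27, 13), (28, 2), (28, 5), (28, 10), (28, 13), (29, 3), (29, 4), (29, 11), (29, 12), (30, 2), (30, 5), (30, 10), (30, 13)]

Answer: 96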